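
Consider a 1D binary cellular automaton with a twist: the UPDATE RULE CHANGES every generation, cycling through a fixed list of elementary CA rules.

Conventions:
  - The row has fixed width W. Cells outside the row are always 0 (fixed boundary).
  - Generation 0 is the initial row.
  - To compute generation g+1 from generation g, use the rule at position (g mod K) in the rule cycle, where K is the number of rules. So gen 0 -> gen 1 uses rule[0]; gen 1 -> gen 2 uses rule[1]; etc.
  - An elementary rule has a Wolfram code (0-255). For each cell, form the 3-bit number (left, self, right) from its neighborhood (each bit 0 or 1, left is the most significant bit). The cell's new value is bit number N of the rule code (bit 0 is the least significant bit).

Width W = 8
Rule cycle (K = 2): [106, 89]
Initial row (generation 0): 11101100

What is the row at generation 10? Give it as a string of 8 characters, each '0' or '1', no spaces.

Gen 0: 11101100
Gen 1 (rule 106): 10111100
Gen 2 (rule 89): 00100111
Gen 3 (rule 106): 01001101
Gen 4 (rule 89): 00101100
Gen 5 (rule 106): 01011100
Gen 6 (rule 89): 00010111
Gen 7 (rule 106): 00101101
Gen 8 (rule 89): 10001100
Gen 9 (rule 106): 00011100
Gen 10 (rule 89): 11010111

Answer: 11010111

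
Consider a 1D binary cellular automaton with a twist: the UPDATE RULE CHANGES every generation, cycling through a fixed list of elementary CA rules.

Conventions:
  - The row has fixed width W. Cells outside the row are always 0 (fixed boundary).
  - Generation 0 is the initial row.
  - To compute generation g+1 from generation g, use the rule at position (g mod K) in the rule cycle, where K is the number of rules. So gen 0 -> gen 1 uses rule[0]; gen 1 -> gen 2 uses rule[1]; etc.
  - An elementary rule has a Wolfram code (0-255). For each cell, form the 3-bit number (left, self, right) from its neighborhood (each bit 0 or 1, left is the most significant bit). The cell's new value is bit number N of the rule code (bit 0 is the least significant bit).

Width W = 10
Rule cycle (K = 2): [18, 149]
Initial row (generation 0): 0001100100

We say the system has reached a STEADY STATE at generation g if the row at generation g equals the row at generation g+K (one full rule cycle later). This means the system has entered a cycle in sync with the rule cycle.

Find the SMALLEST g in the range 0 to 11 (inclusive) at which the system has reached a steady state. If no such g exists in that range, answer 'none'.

Answer: 5

Derivation:
Gen 0: 0001100100
Gen 1 (rule 18): 0010011010
Gen 2 (rule 149): 1011000011
Gen 3 (rule 18): 0000100100
Gen 4 (rule 149): 1110110111
Gen 5 (rule 18): 0000000000
Gen 6 (rule 149): 1111111111
Gen 7 (rule 18): 0000000000
Gen 8 (rule 149): 1111111111
Gen 9 (rule 18): 0000000000
Gen 10 (rule 149): 1111111111
Gen 11 (rule 18): 0000000000
Gen 12 (rule 149): 1111111111
Gen 13 (rule 18): 0000000000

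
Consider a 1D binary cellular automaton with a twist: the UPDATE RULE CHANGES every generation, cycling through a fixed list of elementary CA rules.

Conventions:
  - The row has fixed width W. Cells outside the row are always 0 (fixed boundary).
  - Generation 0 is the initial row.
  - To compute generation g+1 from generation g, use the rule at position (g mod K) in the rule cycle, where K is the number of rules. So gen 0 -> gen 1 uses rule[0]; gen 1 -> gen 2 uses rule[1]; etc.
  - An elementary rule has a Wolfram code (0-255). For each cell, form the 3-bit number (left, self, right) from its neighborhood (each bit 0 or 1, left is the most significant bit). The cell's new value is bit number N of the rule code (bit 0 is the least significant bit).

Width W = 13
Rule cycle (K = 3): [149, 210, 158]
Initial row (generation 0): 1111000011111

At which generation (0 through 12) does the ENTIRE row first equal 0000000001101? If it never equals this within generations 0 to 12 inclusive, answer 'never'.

Gen 0: 1111000011111
Gen 1 (rule 149): 0110111001110
Gen 2 (rule 210): 1010011110111
Gen 3 (rule 158): 1011111100110
Gen 4 (rule 149): 1001111010001
Gen 5 (rule 210): 0110111001010
Gen 6 (rule 158): 1100110111011
Gen 7 (rule 149): 0010000010000
Gen 8 (rule 210): 0101000101000
Gen 9 (rule 158): 1101101101100
Gen 10 (rule 149): 0000000000011
Gen 11 (rule 210): 0000000000101
Gen 12 (rule 158): 0000000001101

Answer: 12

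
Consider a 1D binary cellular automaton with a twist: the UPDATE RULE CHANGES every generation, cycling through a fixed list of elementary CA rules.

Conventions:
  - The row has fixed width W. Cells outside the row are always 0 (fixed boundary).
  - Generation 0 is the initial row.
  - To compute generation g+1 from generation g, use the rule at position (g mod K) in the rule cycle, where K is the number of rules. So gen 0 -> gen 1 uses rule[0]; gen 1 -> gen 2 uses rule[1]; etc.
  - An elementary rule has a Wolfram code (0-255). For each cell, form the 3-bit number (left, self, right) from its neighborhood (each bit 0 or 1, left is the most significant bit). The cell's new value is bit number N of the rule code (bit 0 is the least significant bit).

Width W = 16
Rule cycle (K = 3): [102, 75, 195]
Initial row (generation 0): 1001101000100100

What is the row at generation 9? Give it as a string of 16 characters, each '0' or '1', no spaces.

Gen 0: 1001101000100100
Gen 1 (rule 102): 1010111001101100
Gen 2 (rule 75): 0000101011101101
Gen 3 (rule 195): 1111000001100100
Gen 4 (rule 102): 0001000010101100
Gen 5 (rule 75): 1110011100001101
Gen 6 (rule 195): 0110101101110100
Gen 7 (rule 102): 1011110110011100
Gen 8 (rule 75): 0010010110110101
Gen 9 (rule 195): 1100100010010000

Answer: 1100100010010000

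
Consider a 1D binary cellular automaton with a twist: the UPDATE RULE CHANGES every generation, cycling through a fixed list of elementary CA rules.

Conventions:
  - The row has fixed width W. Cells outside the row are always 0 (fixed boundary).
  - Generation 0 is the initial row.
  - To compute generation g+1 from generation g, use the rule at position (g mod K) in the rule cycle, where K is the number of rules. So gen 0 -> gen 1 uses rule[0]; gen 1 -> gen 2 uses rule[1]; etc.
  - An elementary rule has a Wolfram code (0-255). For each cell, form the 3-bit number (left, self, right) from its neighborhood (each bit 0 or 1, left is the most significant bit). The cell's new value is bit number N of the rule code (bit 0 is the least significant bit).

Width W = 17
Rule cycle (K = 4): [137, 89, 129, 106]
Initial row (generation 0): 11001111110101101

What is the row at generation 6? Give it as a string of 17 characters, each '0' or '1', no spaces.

Gen 0: 11001111110101101
Gen 1 (rule 137): 10001111100001000
Gen 2 (rule 89): 01101000111100111
Gen 3 (rule 129): 00000010011000010
Gen 4 (rule 106): 00000100111000100
Gen 5 (rule 137): 11110000110010001
Gen 6 (rule 89): 10011110111001100

Answer: 10011110111001100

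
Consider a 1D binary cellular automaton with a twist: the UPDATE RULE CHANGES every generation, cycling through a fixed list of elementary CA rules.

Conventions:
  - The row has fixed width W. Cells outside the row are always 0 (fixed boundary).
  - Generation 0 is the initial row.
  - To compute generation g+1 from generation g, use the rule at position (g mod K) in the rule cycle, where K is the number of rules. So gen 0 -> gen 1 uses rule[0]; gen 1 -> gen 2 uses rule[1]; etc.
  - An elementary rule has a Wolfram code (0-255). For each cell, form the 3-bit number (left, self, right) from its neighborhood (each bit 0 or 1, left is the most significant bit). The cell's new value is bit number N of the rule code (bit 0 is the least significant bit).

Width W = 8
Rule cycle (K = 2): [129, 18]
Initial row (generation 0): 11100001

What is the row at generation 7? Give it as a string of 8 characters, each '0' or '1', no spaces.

Gen 0: 11100001
Gen 1 (rule 129): 01001100
Gen 2 (rule 18): 10110010
Gen 3 (rule 129): 00000000
Gen 4 (rule 18): 00000000
Gen 5 (rule 129): 11111111
Gen 6 (rule 18): 00000000
Gen 7 (rule 129): 11111111

Answer: 11111111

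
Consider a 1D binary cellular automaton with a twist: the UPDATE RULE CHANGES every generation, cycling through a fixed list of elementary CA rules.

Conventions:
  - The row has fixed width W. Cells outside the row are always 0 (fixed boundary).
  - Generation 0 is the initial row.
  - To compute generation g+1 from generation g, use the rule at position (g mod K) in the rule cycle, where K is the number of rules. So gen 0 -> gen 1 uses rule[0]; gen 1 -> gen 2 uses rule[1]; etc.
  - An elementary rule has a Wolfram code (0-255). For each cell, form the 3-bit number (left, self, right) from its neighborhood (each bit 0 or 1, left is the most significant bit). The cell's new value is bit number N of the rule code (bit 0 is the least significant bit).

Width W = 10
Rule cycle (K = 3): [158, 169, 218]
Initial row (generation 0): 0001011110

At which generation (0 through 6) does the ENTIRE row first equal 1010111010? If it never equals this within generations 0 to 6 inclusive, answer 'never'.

Answer: 2

Derivation:
Gen 0: 0001011110
Gen 1 (rule 158): 0011011101
Gen 2 (rule 169): 1010111010
Gen 3 (rule 218): 0000111001
Gen 4 (rule 158): 0001110111
Gen 5 (rule 169): 1101101110
Gen 6 (rule 218): 1101101111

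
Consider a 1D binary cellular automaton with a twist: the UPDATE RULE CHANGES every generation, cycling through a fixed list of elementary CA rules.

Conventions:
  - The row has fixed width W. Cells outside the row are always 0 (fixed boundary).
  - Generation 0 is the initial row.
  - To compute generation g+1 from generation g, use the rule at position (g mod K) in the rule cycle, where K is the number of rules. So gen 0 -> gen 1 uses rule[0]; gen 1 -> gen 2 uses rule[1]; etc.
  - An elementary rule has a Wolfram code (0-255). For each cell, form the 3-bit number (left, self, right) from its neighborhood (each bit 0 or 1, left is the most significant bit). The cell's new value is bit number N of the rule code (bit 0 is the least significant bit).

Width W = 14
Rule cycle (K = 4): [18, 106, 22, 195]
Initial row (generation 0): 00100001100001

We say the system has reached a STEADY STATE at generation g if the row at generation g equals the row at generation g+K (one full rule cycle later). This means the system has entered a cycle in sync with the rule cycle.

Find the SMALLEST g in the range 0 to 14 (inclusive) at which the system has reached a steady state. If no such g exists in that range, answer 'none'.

Gen 0: 00100001100001
Gen 1 (rule 18): 01010010010010
Gen 2 (rule 106): 10100100100100
Gen 3 (rule 22): 10111111111110
Gen 4 (rule 195): 00011111111110
Gen 5 (rule 18): 00100000000001
Gen 6 (rule 106): 01000000000010
Gen 7 (rule 22): 11100000000111
Gen 8 (rule 195): 01101111111011
Gen 9 (rule 18): 10000000000000
Gen 10 (rule 106): 00000000000000
Gen 11 (rule 22): 00000000000000
Gen 12 (rule 195): 11111111111111
Gen 13 (rule 18): 00000000000000
Gen 14 (rule 106): 00000000000000
Gen 15 (rule 22): 00000000000000
Gen 16 (rule 195): 11111111111111
Gen 17 (rule 18): 00000000000000
Gen 18 (rule 106): 00000000000000

Answer: 10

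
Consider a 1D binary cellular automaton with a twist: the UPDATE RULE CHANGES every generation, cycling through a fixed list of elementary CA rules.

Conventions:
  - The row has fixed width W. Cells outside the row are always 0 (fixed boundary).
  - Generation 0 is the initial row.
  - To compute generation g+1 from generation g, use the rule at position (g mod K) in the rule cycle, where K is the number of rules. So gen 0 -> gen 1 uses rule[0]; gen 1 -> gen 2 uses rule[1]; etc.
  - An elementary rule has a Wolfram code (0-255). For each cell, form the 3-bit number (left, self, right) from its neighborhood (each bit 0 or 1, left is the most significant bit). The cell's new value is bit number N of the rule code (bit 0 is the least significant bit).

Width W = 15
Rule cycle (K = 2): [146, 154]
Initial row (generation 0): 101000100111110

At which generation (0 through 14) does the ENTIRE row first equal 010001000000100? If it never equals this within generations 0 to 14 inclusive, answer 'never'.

Answer: 9

Derivation:
Gen 0: 101000100111110
Gen 1 (rule 146): 000101011011101
Gen 2 (rule 154): 001000010011000
Gen 3 (rule 146): 010100101100100
Gen 4 (rule 154): 100011001011010
Gen 5 (rule 146): 010100110000001
Gen 6 (rule 154): 100011101000010
Gen 7 (rule 146): 010101000100101
Gen 8 (rule 154): 100000101011000
Gen 9 (rule 146): 010001000000100
Gen 10 (rule 154): 101010100001010
Gen 11 (rule 146): 000000010010001
Gen 12 (rule 154): 000000101101010
Gen 13 (rule 146): 000001000000001
Gen 14 (rule 154): 000010100000010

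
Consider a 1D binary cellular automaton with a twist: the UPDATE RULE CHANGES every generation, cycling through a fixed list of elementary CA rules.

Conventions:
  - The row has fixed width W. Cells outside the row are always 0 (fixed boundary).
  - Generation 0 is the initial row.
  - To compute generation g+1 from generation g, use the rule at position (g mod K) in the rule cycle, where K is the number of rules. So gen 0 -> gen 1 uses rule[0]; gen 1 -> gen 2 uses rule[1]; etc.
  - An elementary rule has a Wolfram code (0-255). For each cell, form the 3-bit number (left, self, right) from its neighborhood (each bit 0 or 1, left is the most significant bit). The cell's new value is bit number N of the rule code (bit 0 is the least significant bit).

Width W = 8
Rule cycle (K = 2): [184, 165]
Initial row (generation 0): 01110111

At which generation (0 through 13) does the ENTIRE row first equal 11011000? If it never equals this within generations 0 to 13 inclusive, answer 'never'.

Gen 0: 01110111
Gen 1 (rule 184): 01101110
Gen 2 (rule 165): 00010100
Gen 3 (rule 184): 00001010
Gen 4 (rule 165): 11101110
Gen 5 (rule 184): 11011101
Gen 6 (rule 165): 00101011
Gen 7 (rule 184): 00010110
Gen 8 (rule 165): 11011000
Gen 9 (rule 184): 10110100
Gen 10 (rule 165): 11001101
Gen 11 (rule 184): 10101010
Gen 12 (rule 165): 11111110
Gen 13 (rule 184): 11111101

Answer: 8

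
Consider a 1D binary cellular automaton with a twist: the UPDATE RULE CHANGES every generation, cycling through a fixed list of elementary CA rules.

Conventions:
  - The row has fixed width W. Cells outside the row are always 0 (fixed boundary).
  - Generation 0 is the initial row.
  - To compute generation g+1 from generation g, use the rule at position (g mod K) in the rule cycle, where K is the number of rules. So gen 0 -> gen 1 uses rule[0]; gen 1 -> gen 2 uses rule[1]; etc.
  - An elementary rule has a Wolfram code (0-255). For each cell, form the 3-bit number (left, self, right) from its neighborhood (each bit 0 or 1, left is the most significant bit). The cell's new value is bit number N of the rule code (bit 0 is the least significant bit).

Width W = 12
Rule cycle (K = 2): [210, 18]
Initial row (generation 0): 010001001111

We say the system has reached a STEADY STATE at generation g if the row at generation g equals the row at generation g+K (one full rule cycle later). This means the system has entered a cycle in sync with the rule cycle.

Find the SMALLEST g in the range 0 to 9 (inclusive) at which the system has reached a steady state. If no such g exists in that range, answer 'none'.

Answer: 2

Derivation:
Gen 0: 010001001111
Gen 1 (rule 210): 101010110111
Gen 2 (rule 18): 000000000000
Gen 3 (rule 210): 000000000000
Gen 4 (rule 18): 000000000000
Gen 5 (rule 210): 000000000000
Gen 6 (rule 18): 000000000000
Gen 7 (rule 210): 000000000000
Gen 8 (rule 18): 000000000000
Gen 9 (rule 210): 000000000000
Gen 10 (rule 18): 000000000000
Gen 11 (rule 210): 000000000000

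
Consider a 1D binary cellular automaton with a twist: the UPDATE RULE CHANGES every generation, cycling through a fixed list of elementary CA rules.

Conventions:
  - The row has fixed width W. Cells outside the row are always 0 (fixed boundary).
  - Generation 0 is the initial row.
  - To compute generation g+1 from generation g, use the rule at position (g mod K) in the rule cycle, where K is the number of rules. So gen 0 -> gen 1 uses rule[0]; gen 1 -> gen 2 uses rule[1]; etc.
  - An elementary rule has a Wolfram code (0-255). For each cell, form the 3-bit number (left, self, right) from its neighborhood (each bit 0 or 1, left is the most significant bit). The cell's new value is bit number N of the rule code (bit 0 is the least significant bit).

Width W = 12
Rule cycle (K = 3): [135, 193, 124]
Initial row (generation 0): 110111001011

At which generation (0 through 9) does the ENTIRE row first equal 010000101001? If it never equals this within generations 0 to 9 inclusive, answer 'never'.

Answer: never

Derivation:
Gen 0: 110111001011
Gen 1 (rule 135): 000010011000
Gen 2 (rule 193): 111000001011
Gen 3 (rule 124): 101100001111
Gen 4 (rule 135): 100001110110
Gen 5 (rule 193): 001100110010
Gen 6 (rule 124): 001110111011
Gen 7 (rule 135): 110100010000
Gen 8 (rule 193): 010001000111
Gen 9 (rule 124): 011001100101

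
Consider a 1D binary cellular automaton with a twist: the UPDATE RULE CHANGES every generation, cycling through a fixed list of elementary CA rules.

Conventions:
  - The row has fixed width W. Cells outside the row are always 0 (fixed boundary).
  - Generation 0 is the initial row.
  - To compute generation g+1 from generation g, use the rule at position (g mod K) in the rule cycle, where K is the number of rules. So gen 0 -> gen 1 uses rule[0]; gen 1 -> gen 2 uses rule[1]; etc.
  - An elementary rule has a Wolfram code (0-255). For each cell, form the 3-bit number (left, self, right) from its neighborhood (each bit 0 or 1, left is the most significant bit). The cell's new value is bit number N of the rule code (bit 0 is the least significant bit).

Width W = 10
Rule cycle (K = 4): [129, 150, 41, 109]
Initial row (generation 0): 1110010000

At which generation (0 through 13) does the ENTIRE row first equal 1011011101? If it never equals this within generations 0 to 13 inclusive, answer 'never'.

Gen 0: 1110010000
Gen 1 (rule 129): 0100000111
Gen 2 (rule 150): 1110001010
Gen 3 (rule 41): 1000100100
Gen 4 (rule 109): 1010100101
Gen 5 (rule 129): 0000000000
Gen 6 (rule 150): 0000000000
Gen 7 (rule 41): 1111111111
Gen 8 (rule 109): 1000000001
Gen 9 (rule 129): 0011111100
Gen 10 (rule 150): 0101111010
Gen 11 (rule 41): 0011000100
Gen 12 (rule 109): 1011010101
Gen 13 (rule 129): 0000000000

Answer: never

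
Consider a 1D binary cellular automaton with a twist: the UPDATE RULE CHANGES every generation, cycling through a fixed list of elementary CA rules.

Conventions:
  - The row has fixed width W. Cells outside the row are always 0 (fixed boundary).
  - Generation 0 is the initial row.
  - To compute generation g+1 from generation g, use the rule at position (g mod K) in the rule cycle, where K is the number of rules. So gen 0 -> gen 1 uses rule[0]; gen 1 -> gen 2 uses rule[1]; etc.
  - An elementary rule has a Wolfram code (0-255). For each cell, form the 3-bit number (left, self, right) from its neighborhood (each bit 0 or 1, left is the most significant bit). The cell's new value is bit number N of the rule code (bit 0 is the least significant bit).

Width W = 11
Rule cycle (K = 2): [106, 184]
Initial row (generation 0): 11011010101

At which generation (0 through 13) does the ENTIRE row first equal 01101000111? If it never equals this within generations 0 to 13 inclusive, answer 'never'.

Answer: never

Derivation:
Gen 0: 11011010101
Gen 1 (rule 106): 11111101010
Gen 2 (rule 184): 11111010101
Gen 3 (rule 106): 10001101010
Gen 4 (rule 184): 01001010101
Gen 5 (rule 106): 10010101010
Gen 6 (rule 184): 01001010101
Gen 7 (rule 106): 10010101010
Gen 8 (rule 184): 01001010101
Gen 9 (rule 106): 10010101010
Gen 10 (rule 184): 01001010101
Gen 11 (rule 106): 10010101010
Gen 12 (rule 184): 01001010101
Gen 13 (rule 106): 10010101010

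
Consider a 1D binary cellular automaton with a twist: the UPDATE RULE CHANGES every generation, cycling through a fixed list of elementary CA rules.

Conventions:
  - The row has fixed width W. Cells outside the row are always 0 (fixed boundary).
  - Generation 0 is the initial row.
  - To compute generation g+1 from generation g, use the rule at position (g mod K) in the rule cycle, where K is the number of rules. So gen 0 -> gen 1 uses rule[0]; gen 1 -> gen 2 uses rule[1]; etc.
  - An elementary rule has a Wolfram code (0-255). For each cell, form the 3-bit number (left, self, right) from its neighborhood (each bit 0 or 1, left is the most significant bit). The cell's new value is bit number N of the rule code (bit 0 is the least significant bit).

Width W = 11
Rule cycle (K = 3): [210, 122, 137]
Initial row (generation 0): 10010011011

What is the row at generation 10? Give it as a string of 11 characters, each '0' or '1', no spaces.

Gen 0: 10010011011
Gen 1 (rule 210): 01101101001
Gen 2 (rule 122): 11111110110
Gen 3 (rule 137): 11111100100
Gen 4 (rule 210): 01111111010
Gen 5 (rule 122): 11000001101
Gen 6 (rule 137): 10011101000
Gen 7 (rule 210): 01101100100
Gen 8 (rule 122): 11111111010
Gen 9 (rule 137): 11111110000
Gen 10 (rule 210): 01111111000

Answer: 01111111000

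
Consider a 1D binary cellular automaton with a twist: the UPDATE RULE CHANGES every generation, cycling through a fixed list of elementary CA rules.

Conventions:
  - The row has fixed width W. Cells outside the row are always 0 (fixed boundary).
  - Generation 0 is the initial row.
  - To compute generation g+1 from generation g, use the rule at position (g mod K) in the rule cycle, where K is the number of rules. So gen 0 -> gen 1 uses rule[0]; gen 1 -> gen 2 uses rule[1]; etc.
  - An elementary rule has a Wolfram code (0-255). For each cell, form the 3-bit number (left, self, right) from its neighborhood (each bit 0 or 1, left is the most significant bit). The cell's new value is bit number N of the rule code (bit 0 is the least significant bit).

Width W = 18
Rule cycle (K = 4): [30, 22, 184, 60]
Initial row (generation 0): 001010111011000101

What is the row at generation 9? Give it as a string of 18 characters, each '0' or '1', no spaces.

Gen 0: 001010111011000101
Gen 1 (rule 30): 011010100010101101
Gen 2 (rule 22): 100010110110100001
Gen 3 (rule 184): 010001101101010000
Gen 4 (rule 60): 011001011011111000
Gen 5 (rule 30): 110111010010000100
Gen 6 (rule 22): 000000011111001110
Gen 7 (rule 184): 000000011110101101
Gen 8 (rule 60): 000000010001111011
Gen 9 (rule 30): 000000111011000010

Answer: 000000111011000010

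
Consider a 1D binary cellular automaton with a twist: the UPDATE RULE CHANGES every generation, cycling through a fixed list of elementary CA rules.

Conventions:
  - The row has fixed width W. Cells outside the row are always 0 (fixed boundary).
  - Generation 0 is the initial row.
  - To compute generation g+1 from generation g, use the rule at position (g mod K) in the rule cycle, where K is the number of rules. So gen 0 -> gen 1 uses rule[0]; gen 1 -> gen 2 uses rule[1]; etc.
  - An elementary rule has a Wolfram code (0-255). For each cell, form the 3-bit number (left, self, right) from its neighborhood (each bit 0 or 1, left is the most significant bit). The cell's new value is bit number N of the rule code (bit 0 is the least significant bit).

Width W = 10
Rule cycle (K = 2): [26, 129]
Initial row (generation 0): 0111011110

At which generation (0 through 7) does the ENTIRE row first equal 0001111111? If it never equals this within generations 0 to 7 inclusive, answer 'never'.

Gen 0: 0111011110
Gen 1 (rule 26): 1100010001
Gen 2 (rule 129): 0001000100
Gen 3 (rule 26): 0010101010
Gen 4 (rule 129): 1000000000
Gen 5 (rule 26): 0100000000
Gen 6 (rule 129): 0001111111
Gen 7 (rule 26): 0011000000

Answer: 6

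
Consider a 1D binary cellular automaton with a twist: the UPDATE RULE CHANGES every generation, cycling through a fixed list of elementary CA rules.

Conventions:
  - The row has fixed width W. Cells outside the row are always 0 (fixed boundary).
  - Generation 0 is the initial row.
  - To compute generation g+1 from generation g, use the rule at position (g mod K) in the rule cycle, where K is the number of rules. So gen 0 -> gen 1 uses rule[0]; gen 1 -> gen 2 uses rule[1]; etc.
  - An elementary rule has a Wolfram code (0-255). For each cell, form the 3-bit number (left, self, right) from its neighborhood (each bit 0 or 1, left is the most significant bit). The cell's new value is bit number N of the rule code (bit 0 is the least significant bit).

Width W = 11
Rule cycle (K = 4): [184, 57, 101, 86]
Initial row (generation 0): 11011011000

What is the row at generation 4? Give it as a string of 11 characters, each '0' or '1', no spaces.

Gen 0: 11011011000
Gen 1 (rule 184): 10110110100
Gen 2 (rule 57): 01101101011
Gen 3 (rule 101): 00110111101
Gen 4 (rule 86): 01010000101

Answer: 01010000101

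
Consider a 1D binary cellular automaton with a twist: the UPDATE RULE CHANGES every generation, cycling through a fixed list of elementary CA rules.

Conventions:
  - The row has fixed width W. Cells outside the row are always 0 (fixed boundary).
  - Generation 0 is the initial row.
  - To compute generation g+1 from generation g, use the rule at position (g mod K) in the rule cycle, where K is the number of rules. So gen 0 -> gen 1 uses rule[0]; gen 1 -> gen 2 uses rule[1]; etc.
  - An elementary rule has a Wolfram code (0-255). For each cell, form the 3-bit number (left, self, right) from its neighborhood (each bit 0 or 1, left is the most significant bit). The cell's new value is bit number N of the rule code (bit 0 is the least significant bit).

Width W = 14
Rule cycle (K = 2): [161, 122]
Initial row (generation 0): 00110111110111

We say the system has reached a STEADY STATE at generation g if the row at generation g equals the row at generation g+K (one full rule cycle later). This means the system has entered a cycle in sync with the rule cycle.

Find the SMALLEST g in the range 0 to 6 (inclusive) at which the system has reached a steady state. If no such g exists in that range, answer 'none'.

Answer: 2

Derivation:
Gen 0: 00110111110111
Gen 1 (rule 161): 10001011101010
Gen 2 (rule 122): 01010110110101
Gen 3 (rule 161): 00101001001010
Gen 4 (rule 122): 01010110110101
Gen 5 (rule 161): 00101001001010
Gen 6 (rule 122): 01010110110101
Gen 7 (rule 161): 00101001001010
Gen 8 (rule 122): 01010110110101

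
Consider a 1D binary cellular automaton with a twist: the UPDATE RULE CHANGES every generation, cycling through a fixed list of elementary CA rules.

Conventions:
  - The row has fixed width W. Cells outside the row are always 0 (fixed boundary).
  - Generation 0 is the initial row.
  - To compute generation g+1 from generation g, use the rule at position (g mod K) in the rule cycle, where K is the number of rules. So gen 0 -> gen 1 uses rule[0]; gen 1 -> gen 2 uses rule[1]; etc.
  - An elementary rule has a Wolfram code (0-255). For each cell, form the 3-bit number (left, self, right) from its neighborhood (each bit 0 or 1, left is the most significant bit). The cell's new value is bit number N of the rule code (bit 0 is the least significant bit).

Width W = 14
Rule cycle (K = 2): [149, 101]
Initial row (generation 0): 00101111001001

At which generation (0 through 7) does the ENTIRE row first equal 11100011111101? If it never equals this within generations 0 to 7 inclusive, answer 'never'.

Gen 0: 00101111001001
Gen 1 (rule 149): 10100110101101
Gen 2 (rule 101): 11100011110111
Gen 3 (rule 149): 01011001100010
Gen 4 (rule 101): 01101000101010
Gen 5 (rule 149): 00001110101011
Gen 6 (rule 101): 11100011111101
Gen 7 (rule 149): 01011001111001

Answer: 6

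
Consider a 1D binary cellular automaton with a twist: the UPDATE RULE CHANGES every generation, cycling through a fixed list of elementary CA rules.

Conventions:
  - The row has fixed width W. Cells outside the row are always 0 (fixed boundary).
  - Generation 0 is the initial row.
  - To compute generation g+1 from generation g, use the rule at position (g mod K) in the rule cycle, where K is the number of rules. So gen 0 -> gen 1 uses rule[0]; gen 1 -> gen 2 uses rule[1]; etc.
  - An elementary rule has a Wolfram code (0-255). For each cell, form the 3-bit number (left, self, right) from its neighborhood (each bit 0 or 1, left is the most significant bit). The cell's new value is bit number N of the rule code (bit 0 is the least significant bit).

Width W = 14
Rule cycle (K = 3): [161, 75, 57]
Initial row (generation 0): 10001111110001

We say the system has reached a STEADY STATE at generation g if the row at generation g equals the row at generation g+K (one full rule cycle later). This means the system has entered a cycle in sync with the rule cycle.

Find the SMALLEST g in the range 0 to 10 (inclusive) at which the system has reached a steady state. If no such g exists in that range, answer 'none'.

Answer: none

Derivation:
Gen 0: 10001111110001
Gen 1 (rule 161): 00100111100100
Gen 2 (rule 75): 11001100101001
Gen 3 (rule 57): 10101010010100
Gen 4 (rule 161): 01010100001001
Gen 5 (rule 75): 10000001110010
Gen 6 (rule 57): 01111101001001
Gen 7 (rule 161): 00111010000000
Gen 8 (rule 75): 11101000111111
Gen 9 (rule 57): 10010110100000
Gen 10 (rule 161): 00001001001111
Gen 11 (rule 75): 11110010011001
Gen 12 (rule 57): 10001001010100
Gen 13 (rule 161): 00100000101001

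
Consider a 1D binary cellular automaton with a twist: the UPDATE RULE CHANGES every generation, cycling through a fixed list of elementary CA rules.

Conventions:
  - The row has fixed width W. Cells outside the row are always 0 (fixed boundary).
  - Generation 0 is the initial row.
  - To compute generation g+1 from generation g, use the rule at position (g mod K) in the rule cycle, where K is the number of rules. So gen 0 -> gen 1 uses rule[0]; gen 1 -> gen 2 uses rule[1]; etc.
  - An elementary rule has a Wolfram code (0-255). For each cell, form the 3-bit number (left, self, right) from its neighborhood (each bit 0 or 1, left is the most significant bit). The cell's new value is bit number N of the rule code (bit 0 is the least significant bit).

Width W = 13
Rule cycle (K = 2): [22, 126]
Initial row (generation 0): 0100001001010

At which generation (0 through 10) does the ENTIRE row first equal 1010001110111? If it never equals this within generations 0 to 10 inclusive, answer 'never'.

Answer: never

Derivation:
Gen 0: 0100001001010
Gen 1 (rule 22): 1110011111011
Gen 2 (rule 126): 1011110001111
Gen 3 (rule 22): 1000001010000
Gen 4 (rule 126): 1100011111000
Gen 5 (rule 22): 0010100000100
Gen 6 (rule 126): 0111110001110
Gen 7 (rule 22): 1000001010001
Gen 8 (rule 126): 1100011111011
Gen 9 (rule 22): 0010100000000
Gen 10 (rule 126): 0111110000000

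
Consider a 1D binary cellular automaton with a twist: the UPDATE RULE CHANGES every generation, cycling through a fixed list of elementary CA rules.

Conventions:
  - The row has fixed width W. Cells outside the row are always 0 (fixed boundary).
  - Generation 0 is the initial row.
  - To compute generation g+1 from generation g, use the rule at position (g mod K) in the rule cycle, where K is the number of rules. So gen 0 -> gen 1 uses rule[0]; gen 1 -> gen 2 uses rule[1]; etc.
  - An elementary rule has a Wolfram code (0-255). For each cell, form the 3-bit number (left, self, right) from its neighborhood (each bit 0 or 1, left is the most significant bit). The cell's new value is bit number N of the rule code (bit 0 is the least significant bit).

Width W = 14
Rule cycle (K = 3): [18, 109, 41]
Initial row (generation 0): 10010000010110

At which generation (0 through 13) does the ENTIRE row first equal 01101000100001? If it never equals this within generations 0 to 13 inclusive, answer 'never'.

Answer: 1

Derivation:
Gen 0: 10010000010110
Gen 1 (rule 18): 01101000100001
Gen 2 (rule 109): 01111010101101
Gen 3 (rule 41): 01000101011010
Gen 4 (rule 18): 10101000000001
Gen 5 (rule 109): 11111011111101
Gen 6 (rule 41): 10000110000010
Gen 7 (rule 18): 01001001000101
Gen 8 (rule 109): 01001001010111
Gen 9 (rule 41): 00000000101100
Gen 10 (rule 18): 00000001000010
Gen 11 (rule 109): 11111101011010
Gen 12 (rule 41): 10000010110100
Gen 13 (rule 18): 01000100000010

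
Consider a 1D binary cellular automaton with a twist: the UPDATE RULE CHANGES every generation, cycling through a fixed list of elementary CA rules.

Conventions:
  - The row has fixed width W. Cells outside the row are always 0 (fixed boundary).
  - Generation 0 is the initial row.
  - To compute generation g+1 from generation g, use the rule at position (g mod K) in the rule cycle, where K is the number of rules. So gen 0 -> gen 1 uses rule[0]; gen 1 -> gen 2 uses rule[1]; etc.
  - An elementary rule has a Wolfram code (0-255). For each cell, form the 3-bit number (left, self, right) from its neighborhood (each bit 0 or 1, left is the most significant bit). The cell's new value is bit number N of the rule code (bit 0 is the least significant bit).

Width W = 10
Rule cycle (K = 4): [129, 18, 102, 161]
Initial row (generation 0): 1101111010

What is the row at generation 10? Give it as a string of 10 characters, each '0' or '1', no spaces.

Gen 0: 1101111010
Gen 1 (rule 129): 0000110000
Gen 2 (rule 18): 0001001000
Gen 3 (rule 102): 0011011000
Gen 4 (rule 161): 1000100011
Gen 5 (rule 129): 0010001000
Gen 6 (rule 18): 0101010100
Gen 7 (rule 102): 1111111100
Gen 8 (rule 161): 0111111001
Gen 9 (rule 129): 0011110000
Gen 10 (rule 18): 0100001000

Answer: 0100001000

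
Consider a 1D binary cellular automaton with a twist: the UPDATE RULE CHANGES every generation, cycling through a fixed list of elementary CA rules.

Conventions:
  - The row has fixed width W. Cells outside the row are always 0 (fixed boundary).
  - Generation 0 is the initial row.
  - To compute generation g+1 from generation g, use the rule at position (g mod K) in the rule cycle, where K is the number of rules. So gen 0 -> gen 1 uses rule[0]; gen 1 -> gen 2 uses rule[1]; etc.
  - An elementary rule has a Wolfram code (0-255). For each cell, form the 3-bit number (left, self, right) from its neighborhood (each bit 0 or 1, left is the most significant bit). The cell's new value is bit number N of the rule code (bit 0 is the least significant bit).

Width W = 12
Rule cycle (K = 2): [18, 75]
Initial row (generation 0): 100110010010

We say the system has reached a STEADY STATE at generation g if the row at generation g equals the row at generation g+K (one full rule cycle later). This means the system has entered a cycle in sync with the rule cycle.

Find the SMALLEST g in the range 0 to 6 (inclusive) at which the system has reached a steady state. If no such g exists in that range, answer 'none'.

Gen 0: 100110010010
Gen 1 (rule 18): 011001101101
Gen 2 (rule 75): 111011101100
Gen 3 (rule 18): 000000000010
Gen 4 (rule 75): 111111111100
Gen 5 (rule 18): 000000000010
Gen 6 (rule 75): 111111111100
Gen 7 (rule 18): 000000000010
Gen 8 (rule 75): 111111111100

Answer: 3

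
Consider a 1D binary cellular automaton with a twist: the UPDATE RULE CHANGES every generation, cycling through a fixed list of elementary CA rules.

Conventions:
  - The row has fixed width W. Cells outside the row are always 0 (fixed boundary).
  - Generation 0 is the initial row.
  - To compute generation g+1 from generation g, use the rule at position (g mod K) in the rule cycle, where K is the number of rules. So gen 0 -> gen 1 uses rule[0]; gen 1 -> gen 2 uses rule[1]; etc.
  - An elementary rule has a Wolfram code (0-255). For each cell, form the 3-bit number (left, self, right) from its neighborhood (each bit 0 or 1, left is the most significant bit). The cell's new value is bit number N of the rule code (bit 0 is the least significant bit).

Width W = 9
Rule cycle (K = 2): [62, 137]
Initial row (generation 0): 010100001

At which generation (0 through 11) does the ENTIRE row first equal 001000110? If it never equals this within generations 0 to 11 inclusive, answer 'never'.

Answer: 4

Derivation:
Gen 0: 010100001
Gen 1 (rule 62): 111110011
Gen 2 (rule 137): 111100010
Gen 3 (rule 62): 100010111
Gen 4 (rule 137): 001000110
Gen 5 (rule 62): 011101101
Gen 6 (rule 137): 011001000
Gen 7 (rule 62): 110111100
Gen 8 (rule 137): 100111001
Gen 9 (rule 62): 111100111
Gen 10 (rule 137): 111000110
Gen 11 (rule 62): 100101101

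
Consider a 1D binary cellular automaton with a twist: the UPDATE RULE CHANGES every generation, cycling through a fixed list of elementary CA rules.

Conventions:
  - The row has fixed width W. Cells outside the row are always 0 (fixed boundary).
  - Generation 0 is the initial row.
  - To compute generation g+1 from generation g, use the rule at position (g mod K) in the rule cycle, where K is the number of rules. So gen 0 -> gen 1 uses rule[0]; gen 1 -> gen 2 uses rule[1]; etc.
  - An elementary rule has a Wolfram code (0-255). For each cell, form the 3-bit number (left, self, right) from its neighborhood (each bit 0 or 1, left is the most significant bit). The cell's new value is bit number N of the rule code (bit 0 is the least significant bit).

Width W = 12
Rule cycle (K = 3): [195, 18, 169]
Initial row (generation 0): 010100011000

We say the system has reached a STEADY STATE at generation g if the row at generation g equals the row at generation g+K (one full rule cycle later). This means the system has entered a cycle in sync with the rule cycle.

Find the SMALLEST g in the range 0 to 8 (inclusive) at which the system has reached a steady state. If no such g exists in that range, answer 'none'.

Gen 0: 010100011000
Gen 1 (rule 195): 100001101011
Gen 2 (rule 18): 010010000000
Gen 3 (rule 169): 000000111111
Gen 4 (rule 195): 111111011111
Gen 5 (rule 18): 000000000000
Gen 6 (rule 169): 111111111111
Gen 7 (rule 195): 011111111111
Gen 8 (rule 18): 100000000000
Gen 9 (rule 169): 001111111111
Gen 10 (rule 195): 110111111111
Gen 11 (rule 18): 000000000000

Answer: none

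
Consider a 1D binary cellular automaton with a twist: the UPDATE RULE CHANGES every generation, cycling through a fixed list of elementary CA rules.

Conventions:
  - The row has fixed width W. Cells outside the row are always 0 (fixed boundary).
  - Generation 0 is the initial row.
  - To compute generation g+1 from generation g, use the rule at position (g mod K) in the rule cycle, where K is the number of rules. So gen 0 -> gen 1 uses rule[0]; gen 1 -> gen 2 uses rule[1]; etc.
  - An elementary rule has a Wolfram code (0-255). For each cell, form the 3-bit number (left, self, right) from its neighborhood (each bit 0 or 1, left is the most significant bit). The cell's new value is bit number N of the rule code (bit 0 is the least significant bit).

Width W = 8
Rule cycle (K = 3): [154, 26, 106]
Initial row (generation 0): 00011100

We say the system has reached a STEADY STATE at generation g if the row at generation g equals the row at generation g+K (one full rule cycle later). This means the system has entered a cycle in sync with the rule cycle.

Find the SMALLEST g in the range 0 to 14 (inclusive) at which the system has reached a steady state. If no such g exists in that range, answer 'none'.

Answer: 6

Derivation:
Gen 0: 00011100
Gen 1 (rule 154): 00111010
Gen 2 (rule 26): 01100001
Gen 3 (rule 106): 11100010
Gen 4 (rule 154): 11010101
Gen 5 (rule 26): 10000000
Gen 6 (rule 106): 00000000
Gen 7 (rule 154): 00000000
Gen 8 (rule 26): 00000000
Gen 9 (rule 106): 00000000
Gen 10 (rule 154): 00000000
Gen 11 (rule 26): 00000000
Gen 12 (rule 106): 00000000
Gen 13 (rule 154): 00000000
Gen 14 (rule 26): 00000000
Gen 15 (rule 106): 00000000
Gen 16 (rule 154): 00000000
Gen 17 (rule 26): 00000000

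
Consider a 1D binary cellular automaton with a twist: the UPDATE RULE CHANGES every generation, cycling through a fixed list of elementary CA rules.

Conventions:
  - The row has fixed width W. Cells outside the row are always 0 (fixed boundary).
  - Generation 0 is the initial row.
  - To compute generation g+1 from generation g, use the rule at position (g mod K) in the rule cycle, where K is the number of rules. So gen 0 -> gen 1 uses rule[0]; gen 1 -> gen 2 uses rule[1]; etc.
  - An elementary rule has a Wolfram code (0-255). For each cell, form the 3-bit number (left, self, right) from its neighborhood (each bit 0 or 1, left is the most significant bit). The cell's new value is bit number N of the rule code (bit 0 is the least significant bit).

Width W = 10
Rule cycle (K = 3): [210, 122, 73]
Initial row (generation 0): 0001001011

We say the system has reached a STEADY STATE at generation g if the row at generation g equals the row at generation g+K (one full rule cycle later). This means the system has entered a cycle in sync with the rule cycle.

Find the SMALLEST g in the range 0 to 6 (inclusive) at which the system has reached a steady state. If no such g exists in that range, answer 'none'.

Answer: 2

Derivation:
Gen 0: 0001001011
Gen 1 (rule 210): 0010110001
Gen 2 (rule 122): 0101111010
Gen 3 (rule 73): 0001001000
Gen 4 (rule 210): 0010110100
Gen 5 (rule 122): 0101111010
Gen 6 (rule 73): 0001001000
Gen 7 (rule 210): 0010110100
Gen 8 (rule 122): 0101111010
Gen 9 (rule 73): 0001001000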